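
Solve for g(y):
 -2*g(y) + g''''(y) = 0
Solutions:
 g(y) = C1*exp(-2^(1/4)*y) + C2*exp(2^(1/4)*y) + C3*sin(2^(1/4)*y) + C4*cos(2^(1/4)*y)


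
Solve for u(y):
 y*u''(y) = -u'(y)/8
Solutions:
 u(y) = C1 + C2*y^(7/8)


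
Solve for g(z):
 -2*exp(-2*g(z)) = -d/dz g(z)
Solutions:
 g(z) = log(-sqrt(C1 + 4*z))
 g(z) = log(C1 + 4*z)/2


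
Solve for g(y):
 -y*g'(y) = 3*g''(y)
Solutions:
 g(y) = C1 + C2*erf(sqrt(6)*y/6)


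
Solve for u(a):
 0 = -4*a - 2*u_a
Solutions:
 u(a) = C1 - a^2


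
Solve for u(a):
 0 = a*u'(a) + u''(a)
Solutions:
 u(a) = C1 + C2*erf(sqrt(2)*a/2)


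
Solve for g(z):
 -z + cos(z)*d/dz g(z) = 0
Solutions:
 g(z) = C1 + Integral(z/cos(z), z)


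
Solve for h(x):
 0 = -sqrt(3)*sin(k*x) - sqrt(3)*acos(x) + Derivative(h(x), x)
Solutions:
 h(x) = C1 + sqrt(3)*Piecewise((x*acos(x) - sqrt(1 - x^2) - cos(k*x)/k, Ne(k, 0)), (x*acos(x) - sqrt(1 - x^2), True))


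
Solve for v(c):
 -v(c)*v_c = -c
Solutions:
 v(c) = -sqrt(C1 + c^2)
 v(c) = sqrt(C1 + c^2)


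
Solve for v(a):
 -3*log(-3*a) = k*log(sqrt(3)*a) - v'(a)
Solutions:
 v(a) = C1 + a*(k + 3)*log(a) + a*(-k + k*log(3)/2 - 3 + 3*log(3) + 3*I*pi)


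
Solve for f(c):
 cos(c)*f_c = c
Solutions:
 f(c) = C1 + Integral(c/cos(c), c)


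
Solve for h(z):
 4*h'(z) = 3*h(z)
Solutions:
 h(z) = C1*exp(3*z/4)


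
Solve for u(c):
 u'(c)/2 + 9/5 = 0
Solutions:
 u(c) = C1 - 18*c/5


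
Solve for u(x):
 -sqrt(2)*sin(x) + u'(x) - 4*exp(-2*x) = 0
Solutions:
 u(x) = C1 - sqrt(2)*cos(x) - 2*exp(-2*x)


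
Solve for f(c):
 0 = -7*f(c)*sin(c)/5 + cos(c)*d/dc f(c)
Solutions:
 f(c) = C1/cos(c)^(7/5)


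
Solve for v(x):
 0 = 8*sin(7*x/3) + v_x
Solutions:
 v(x) = C1 + 24*cos(7*x/3)/7


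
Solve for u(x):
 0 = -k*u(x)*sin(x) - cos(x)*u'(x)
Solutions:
 u(x) = C1*exp(k*log(cos(x)))


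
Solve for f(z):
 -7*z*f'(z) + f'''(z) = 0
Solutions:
 f(z) = C1 + Integral(C2*airyai(7^(1/3)*z) + C3*airybi(7^(1/3)*z), z)


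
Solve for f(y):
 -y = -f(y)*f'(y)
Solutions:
 f(y) = -sqrt(C1 + y^2)
 f(y) = sqrt(C1 + y^2)


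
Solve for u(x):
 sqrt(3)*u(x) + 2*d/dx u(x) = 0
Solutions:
 u(x) = C1*exp(-sqrt(3)*x/2)


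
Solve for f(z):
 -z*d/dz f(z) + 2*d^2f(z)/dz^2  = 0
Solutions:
 f(z) = C1 + C2*erfi(z/2)


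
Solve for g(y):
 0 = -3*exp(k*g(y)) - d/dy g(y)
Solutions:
 g(y) = Piecewise((log(1/(C1*k + 3*k*y))/k, Ne(k, 0)), (nan, True))
 g(y) = Piecewise((C1 - 3*y, Eq(k, 0)), (nan, True))


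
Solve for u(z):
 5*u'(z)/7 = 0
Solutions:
 u(z) = C1


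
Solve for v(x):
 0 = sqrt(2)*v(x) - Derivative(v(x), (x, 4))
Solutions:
 v(x) = C1*exp(-2^(1/8)*x) + C2*exp(2^(1/8)*x) + C3*sin(2^(1/8)*x) + C4*cos(2^(1/8)*x)


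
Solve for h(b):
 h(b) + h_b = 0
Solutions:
 h(b) = C1*exp(-b)


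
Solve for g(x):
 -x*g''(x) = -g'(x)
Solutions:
 g(x) = C1 + C2*x^2


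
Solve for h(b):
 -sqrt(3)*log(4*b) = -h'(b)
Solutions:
 h(b) = C1 + sqrt(3)*b*log(b) - sqrt(3)*b + 2*sqrt(3)*b*log(2)


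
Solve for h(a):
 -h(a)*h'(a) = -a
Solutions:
 h(a) = -sqrt(C1 + a^2)
 h(a) = sqrt(C1 + a^2)


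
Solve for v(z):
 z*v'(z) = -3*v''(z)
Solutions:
 v(z) = C1 + C2*erf(sqrt(6)*z/6)


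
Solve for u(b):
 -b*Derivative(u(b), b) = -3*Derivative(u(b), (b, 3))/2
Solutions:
 u(b) = C1 + Integral(C2*airyai(2^(1/3)*3^(2/3)*b/3) + C3*airybi(2^(1/3)*3^(2/3)*b/3), b)


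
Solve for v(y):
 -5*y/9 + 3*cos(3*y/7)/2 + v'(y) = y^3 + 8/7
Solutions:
 v(y) = C1 + y^4/4 + 5*y^2/18 + 8*y/7 - 7*sin(3*y/7)/2


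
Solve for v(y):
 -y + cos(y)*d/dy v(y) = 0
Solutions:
 v(y) = C1 + Integral(y/cos(y), y)


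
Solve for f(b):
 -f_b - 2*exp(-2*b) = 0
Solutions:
 f(b) = C1 + exp(-2*b)


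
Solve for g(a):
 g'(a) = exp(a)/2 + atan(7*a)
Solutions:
 g(a) = C1 + a*atan(7*a) + exp(a)/2 - log(49*a^2 + 1)/14


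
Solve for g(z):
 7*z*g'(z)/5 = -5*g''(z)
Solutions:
 g(z) = C1 + C2*erf(sqrt(14)*z/10)


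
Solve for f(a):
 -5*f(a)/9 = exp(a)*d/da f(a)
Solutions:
 f(a) = C1*exp(5*exp(-a)/9)


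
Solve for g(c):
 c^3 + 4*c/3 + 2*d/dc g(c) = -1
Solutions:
 g(c) = C1 - c^4/8 - c^2/3 - c/2


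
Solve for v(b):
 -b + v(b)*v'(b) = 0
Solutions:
 v(b) = -sqrt(C1 + b^2)
 v(b) = sqrt(C1 + b^2)


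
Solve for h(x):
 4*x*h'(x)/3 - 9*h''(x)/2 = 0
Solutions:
 h(x) = C1 + C2*erfi(2*sqrt(3)*x/9)


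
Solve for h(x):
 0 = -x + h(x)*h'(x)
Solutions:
 h(x) = -sqrt(C1 + x^2)
 h(x) = sqrt(C1 + x^2)


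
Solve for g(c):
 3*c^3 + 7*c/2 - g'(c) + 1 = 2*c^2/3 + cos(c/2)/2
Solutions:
 g(c) = C1 + 3*c^4/4 - 2*c^3/9 + 7*c^2/4 + c - sin(c/2)


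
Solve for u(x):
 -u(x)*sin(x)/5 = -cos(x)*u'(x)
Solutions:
 u(x) = C1/cos(x)^(1/5)


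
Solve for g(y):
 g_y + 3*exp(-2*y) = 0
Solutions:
 g(y) = C1 + 3*exp(-2*y)/2


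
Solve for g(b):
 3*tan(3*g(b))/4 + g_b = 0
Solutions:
 g(b) = -asin(C1*exp(-9*b/4))/3 + pi/3
 g(b) = asin(C1*exp(-9*b/4))/3


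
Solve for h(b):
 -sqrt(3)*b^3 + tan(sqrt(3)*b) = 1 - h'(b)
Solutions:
 h(b) = C1 + sqrt(3)*b^4/4 + b + sqrt(3)*log(cos(sqrt(3)*b))/3


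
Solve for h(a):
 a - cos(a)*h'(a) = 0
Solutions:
 h(a) = C1 + Integral(a/cos(a), a)


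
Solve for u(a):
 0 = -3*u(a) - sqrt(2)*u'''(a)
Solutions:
 u(a) = C3*exp(-2^(5/6)*3^(1/3)*a/2) + (C1*sin(6^(5/6)*a/4) + C2*cos(6^(5/6)*a/4))*exp(2^(5/6)*3^(1/3)*a/4)


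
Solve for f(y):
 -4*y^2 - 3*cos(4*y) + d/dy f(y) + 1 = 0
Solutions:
 f(y) = C1 + 4*y^3/3 - y + 3*sin(4*y)/4


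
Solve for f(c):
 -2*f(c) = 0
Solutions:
 f(c) = 0


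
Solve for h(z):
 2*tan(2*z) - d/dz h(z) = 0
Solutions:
 h(z) = C1 - log(cos(2*z))


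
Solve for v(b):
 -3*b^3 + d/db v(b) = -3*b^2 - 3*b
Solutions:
 v(b) = C1 + 3*b^4/4 - b^3 - 3*b^2/2


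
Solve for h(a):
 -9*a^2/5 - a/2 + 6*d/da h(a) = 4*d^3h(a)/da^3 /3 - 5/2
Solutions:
 h(a) = C1 + C2*exp(-3*sqrt(2)*a/2) + C3*exp(3*sqrt(2)*a/2) + a^3/10 + a^2/24 - 17*a/60


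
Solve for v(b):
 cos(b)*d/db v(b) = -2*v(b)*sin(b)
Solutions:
 v(b) = C1*cos(b)^2


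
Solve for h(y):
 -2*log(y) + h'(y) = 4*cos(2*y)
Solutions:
 h(y) = C1 + 2*y*log(y) - 2*y + 2*sin(2*y)


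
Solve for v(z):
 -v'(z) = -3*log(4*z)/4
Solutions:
 v(z) = C1 + 3*z*log(z)/4 - 3*z/4 + 3*z*log(2)/2


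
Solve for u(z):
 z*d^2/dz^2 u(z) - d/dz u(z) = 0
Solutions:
 u(z) = C1 + C2*z^2


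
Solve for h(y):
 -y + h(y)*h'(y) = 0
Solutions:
 h(y) = -sqrt(C1 + y^2)
 h(y) = sqrt(C1 + y^2)


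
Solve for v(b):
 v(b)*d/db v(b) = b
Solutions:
 v(b) = -sqrt(C1 + b^2)
 v(b) = sqrt(C1 + b^2)


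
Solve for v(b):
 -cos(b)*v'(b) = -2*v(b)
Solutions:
 v(b) = C1*(sin(b) + 1)/(sin(b) - 1)


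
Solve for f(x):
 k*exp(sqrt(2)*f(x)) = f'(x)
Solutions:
 f(x) = sqrt(2)*(2*log(-1/(C1 + k*x)) - log(2))/4


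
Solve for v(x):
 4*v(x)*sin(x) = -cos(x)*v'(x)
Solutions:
 v(x) = C1*cos(x)^4


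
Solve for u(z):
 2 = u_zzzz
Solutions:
 u(z) = C1 + C2*z + C3*z^2 + C4*z^3 + z^4/12


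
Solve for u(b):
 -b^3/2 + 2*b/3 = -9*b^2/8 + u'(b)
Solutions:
 u(b) = C1 - b^4/8 + 3*b^3/8 + b^2/3


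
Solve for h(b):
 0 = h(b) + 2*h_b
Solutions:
 h(b) = C1*exp(-b/2)


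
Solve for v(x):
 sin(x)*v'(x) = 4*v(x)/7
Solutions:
 v(x) = C1*(cos(x) - 1)^(2/7)/(cos(x) + 1)^(2/7)


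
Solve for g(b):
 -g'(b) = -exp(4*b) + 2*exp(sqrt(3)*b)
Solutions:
 g(b) = C1 + exp(4*b)/4 - 2*sqrt(3)*exp(sqrt(3)*b)/3


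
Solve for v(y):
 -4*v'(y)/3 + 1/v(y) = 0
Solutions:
 v(y) = -sqrt(C1 + 6*y)/2
 v(y) = sqrt(C1 + 6*y)/2


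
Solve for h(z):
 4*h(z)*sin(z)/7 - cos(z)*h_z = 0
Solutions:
 h(z) = C1/cos(z)^(4/7)


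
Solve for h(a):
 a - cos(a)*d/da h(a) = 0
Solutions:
 h(a) = C1 + Integral(a/cos(a), a)


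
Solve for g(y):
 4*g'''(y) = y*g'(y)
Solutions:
 g(y) = C1 + Integral(C2*airyai(2^(1/3)*y/2) + C3*airybi(2^(1/3)*y/2), y)


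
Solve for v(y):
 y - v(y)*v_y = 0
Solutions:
 v(y) = -sqrt(C1 + y^2)
 v(y) = sqrt(C1 + y^2)


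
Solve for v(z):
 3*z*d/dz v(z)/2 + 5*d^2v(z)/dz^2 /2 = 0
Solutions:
 v(z) = C1 + C2*erf(sqrt(30)*z/10)


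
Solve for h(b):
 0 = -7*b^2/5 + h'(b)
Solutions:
 h(b) = C1 + 7*b^3/15


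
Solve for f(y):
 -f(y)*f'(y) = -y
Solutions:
 f(y) = -sqrt(C1 + y^2)
 f(y) = sqrt(C1 + y^2)


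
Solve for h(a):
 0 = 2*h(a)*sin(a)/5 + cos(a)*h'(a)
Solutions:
 h(a) = C1*cos(a)^(2/5)


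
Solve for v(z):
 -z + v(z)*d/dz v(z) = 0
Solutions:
 v(z) = -sqrt(C1 + z^2)
 v(z) = sqrt(C1 + z^2)


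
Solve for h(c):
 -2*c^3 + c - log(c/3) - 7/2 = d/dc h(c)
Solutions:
 h(c) = C1 - c^4/2 + c^2/2 - c*log(c) - 5*c/2 + c*log(3)


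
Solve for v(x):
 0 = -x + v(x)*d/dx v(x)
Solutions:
 v(x) = -sqrt(C1 + x^2)
 v(x) = sqrt(C1 + x^2)


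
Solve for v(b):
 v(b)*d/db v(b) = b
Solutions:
 v(b) = -sqrt(C1 + b^2)
 v(b) = sqrt(C1 + b^2)


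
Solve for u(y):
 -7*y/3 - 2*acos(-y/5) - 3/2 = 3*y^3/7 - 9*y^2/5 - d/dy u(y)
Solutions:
 u(y) = C1 + 3*y^4/28 - 3*y^3/5 + 7*y^2/6 + 2*y*acos(-y/5) + 3*y/2 + 2*sqrt(25 - y^2)


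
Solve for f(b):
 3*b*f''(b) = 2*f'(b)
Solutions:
 f(b) = C1 + C2*b^(5/3)


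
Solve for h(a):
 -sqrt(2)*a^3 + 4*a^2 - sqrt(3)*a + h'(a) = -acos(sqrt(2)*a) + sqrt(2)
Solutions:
 h(a) = C1 + sqrt(2)*a^4/4 - 4*a^3/3 + sqrt(3)*a^2/2 - a*acos(sqrt(2)*a) + sqrt(2)*a + sqrt(2)*sqrt(1 - 2*a^2)/2


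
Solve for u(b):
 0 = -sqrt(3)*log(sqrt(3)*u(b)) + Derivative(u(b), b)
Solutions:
 -2*sqrt(3)*Integral(1/(2*log(_y) + log(3)), (_y, u(b)))/3 = C1 - b


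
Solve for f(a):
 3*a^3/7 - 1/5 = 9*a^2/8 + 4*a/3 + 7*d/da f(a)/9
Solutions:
 f(a) = C1 + 27*a^4/196 - 27*a^3/56 - 6*a^2/7 - 9*a/35


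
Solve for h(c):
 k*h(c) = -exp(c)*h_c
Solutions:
 h(c) = C1*exp(k*exp(-c))


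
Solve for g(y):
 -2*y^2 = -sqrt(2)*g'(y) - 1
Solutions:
 g(y) = C1 + sqrt(2)*y^3/3 - sqrt(2)*y/2


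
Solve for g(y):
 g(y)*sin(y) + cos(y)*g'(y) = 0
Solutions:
 g(y) = C1*cos(y)


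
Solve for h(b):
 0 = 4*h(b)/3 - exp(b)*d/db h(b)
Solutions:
 h(b) = C1*exp(-4*exp(-b)/3)


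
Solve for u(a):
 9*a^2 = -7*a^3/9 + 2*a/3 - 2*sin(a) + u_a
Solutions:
 u(a) = C1 + 7*a^4/36 + 3*a^3 - a^2/3 - 2*cos(a)


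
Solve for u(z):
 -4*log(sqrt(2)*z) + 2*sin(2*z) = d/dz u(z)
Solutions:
 u(z) = C1 - 4*z*log(z) - 2*z*log(2) + 4*z - cos(2*z)


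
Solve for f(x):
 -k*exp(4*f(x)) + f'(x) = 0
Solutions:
 f(x) = log(-(-1/(C1 + 4*k*x))^(1/4))
 f(x) = log(-1/(C1 + 4*k*x))/4
 f(x) = log(-I*(-1/(C1 + 4*k*x))^(1/4))
 f(x) = log(I*(-1/(C1 + 4*k*x))^(1/4))


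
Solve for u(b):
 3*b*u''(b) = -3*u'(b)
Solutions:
 u(b) = C1 + C2*log(b)


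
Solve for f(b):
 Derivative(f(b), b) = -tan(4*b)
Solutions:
 f(b) = C1 + log(cos(4*b))/4


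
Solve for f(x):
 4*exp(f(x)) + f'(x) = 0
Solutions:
 f(x) = log(1/(C1 + 4*x))


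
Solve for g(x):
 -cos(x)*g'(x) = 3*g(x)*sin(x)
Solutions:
 g(x) = C1*cos(x)^3


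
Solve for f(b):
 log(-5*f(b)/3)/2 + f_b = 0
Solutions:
 2*Integral(1/(log(-_y) - log(3) + log(5)), (_y, f(b))) = C1 - b


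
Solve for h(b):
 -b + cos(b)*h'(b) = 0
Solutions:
 h(b) = C1 + Integral(b/cos(b), b)


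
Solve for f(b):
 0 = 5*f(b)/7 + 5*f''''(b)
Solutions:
 f(b) = (C1*sin(sqrt(2)*7^(3/4)*b/14) + C2*cos(sqrt(2)*7^(3/4)*b/14))*exp(-sqrt(2)*7^(3/4)*b/14) + (C3*sin(sqrt(2)*7^(3/4)*b/14) + C4*cos(sqrt(2)*7^(3/4)*b/14))*exp(sqrt(2)*7^(3/4)*b/14)


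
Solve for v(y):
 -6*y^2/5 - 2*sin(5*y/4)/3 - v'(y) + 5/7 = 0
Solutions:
 v(y) = C1 - 2*y^3/5 + 5*y/7 + 8*cos(5*y/4)/15


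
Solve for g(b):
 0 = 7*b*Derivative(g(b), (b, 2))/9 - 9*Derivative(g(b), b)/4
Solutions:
 g(b) = C1 + C2*b^(109/28)


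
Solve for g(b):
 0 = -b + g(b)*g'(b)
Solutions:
 g(b) = -sqrt(C1 + b^2)
 g(b) = sqrt(C1 + b^2)


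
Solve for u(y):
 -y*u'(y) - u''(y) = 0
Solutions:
 u(y) = C1 + C2*erf(sqrt(2)*y/2)


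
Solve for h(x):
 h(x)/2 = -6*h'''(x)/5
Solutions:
 h(x) = C3*exp(x*(-90^(1/3) + 3*10^(1/3)*3^(2/3))/24)*sin(10^(1/3)*3^(1/6)*x/4) + C4*exp(x*(-90^(1/3) + 3*10^(1/3)*3^(2/3))/24)*cos(10^(1/3)*3^(1/6)*x/4) + C5*exp(-x*(90^(1/3) + 3*10^(1/3)*3^(2/3))/24) + (C1*sin(10^(1/3)*3^(1/6)*x/4) + C2*cos(10^(1/3)*3^(1/6)*x/4))*exp(90^(1/3)*x/12)


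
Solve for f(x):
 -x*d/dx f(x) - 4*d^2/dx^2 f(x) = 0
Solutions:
 f(x) = C1 + C2*erf(sqrt(2)*x/4)


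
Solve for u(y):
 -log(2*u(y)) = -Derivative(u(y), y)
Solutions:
 -Integral(1/(log(_y) + log(2)), (_y, u(y))) = C1 - y


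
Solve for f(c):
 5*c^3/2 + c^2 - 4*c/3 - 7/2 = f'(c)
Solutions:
 f(c) = C1 + 5*c^4/8 + c^3/3 - 2*c^2/3 - 7*c/2


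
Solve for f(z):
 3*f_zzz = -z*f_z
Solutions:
 f(z) = C1 + Integral(C2*airyai(-3^(2/3)*z/3) + C3*airybi(-3^(2/3)*z/3), z)


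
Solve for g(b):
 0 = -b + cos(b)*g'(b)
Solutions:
 g(b) = C1 + Integral(b/cos(b), b)


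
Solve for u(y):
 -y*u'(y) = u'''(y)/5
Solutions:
 u(y) = C1 + Integral(C2*airyai(-5^(1/3)*y) + C3*airybi(-5^(1/3)*y), y)


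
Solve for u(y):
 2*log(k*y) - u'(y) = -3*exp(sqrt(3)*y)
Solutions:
 u(y) = C1 + 2*y*log(k*y) - 2*y + sqrt(3)*exp(sqrt(3)*y)


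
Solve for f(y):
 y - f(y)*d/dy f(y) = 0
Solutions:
 f(y) = -sqrt(C1 + y^2)
 f(y) = sqrt(C1 + y^2)


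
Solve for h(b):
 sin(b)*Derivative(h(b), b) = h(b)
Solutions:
 h(b) = C1*sqrt(cos(b) - 1)/sqrt(cos(b) + 1)


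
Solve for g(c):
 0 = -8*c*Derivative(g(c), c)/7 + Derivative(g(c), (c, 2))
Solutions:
 g(c) = C1 + C2*erfi(2*sqrt(7)*c/7)


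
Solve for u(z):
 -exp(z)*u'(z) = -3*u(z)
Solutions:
 u(z) = C1*exp(-3*exp(-z))


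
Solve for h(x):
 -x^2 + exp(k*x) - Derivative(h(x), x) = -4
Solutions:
 h(x) = C1 - x^3/3 + 4*x + exp(k*x)/k


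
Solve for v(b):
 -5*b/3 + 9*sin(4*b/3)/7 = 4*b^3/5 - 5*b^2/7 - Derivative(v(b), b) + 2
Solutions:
 v(b) = C1 + b^4/5 - 5*b^3/21 + 5*b^2/6 + 2*b + 27*cos(4*b/3)/28


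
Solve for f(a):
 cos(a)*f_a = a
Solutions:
 f(a) = C1 + Integral(a/cos(a), a)


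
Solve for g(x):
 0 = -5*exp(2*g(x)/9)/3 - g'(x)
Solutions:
 g(x) = 9*log(-sqrt(-1/(C1 - 5*x))) - 9*log(2) + 9*log(6)/2 + 9*log(3)
 g(x) = 9*log(-1/(C1 - 5*x))/2 - 9*log(2) + 9*log(6)/2 + 9*log(3)


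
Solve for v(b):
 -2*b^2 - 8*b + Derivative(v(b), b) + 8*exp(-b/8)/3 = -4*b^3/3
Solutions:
 v(b) = C1 - b^4/3 + 2*b^3/3 + 4*b^2 + 64*exp(-b/8)/3


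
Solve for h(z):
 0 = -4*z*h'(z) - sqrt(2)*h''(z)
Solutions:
 h(z) = C1 + C2*erf(2^(1/4)*z)


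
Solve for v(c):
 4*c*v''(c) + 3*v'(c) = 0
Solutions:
 v(c) = C1 + C2*c^(1/4)


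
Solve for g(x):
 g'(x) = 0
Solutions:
 g(x) = C1


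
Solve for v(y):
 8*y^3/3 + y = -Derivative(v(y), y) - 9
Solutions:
 v(y) = C1 - 2*y^4/3 - y^2/2 - 9*y


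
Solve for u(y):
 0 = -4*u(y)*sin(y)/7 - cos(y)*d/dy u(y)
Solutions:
 u(y) = C1*cos(y)^(4/7)


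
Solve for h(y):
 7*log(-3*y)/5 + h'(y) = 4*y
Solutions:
 h(y) = C1 + 2*y^2 - 7*y*log(-y)/5 + 7*y*(1 - log(3))/5


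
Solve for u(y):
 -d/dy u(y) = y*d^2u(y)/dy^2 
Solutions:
 u(y) = C1 + C2*log(y)


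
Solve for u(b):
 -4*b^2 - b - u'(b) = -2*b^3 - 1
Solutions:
 u(b) = C1 + b^4/2 - 4*b^3/3 - b^2/2 + b


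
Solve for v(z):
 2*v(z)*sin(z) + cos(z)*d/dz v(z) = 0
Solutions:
 v(z) = C1*cos(z)^2


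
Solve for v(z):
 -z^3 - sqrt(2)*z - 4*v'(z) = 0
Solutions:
 v(z) = C1 - z^4/16 - sqrt(2)*z^2/8


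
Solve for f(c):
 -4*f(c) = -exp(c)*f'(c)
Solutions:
 f(c) = C1*exp(-4*exp(-c))


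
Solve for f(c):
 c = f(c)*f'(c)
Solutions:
 f(c) = -sqrt(C1 + c^2)
 f(c) = sqrt(C1 + c^2)


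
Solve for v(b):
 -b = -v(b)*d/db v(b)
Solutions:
 v(b) = -sqrt(C1 + b^2)
 v(b) = sqrt(C1 + b^2)


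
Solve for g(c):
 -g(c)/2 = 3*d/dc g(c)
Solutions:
 g(c) = C1*exp(-c/6)


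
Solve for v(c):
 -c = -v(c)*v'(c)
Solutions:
 v(c) = -sqrt(C1 + c^2)
 v(c) = sqrt(C1 + c^2)


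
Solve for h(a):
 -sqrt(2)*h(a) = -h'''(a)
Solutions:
 h(a) = C3*exp(2^(1/6)*a) + (C1*sin(2^(1/6)*sqrt(3)*a/2) + C2*cos(2^(1/6)*sqrt(3)*a/2))*exp(-2^(1/6)*a/2)


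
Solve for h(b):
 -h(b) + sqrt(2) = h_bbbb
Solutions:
 h(b) = (C1*sin(sqrt(2)*b/2) + C2*cos(sqrt(2)*b/2))*exp(-sqrt(2)*b/2) + (C3*sin(sqrt(2)*b/2) + C4*cos(sqrt(2)*b/2))*exp(sqrt(2)*b/2) + sqrt(2)


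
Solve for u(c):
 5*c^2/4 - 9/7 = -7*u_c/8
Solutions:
 u(c) = C1 - 10*c^3/21 + 72*c/49


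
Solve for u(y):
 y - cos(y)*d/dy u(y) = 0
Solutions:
 u(y) = C1 + Integral(y/cos(y), y)


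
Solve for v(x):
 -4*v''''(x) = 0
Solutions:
 v(x) = C1 + C2*x + C3*x^2 + C4*x^3


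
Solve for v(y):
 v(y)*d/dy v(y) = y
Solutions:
 v(y) = -sqrt(C1 + y^2)
 v(y) = sqrt(C1 + y^2)


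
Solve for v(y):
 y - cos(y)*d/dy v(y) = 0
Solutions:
 v(y) = C1 + Integral(y/cos(y), y)


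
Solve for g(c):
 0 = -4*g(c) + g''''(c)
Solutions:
 g(c) = C1*exp(-sqrt(2)*c) + C2*exp(sqrt(2)*c) + C3*sin(sqrt(2)*c) + C4*cos(sqrt(2)*c)


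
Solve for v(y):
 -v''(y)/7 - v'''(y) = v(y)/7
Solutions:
 v(y) = C1*exp(y*(-4 + 2*2^(1/3)/(21*sqrt(3981) + 1325)^(1/3) + 2^(2/3)*(21*sqrt(3981) + 1325)^(1/3))/84)*sin(2^(1/3)*sqrt(3)*y*(-2^(1/3)*(21*sqrt(3981) + 1325)^(1/3) + 2/(21*sqrt(3981) + 1325)^(1/3))/84) + C2*exp(y*(-4 + 2*2^(1/3)/(21*sqrt(3981) + 1325)^(1/3) + 2^(2/3)*(21*sqrt(3981) + 1325)^(1/3))/84)*cos(2^(1/3)*sqrt(3)*y*(-2^(1/3)*(21*sqrt(3981) + 1325)^(1/3) + 2/(21*sqrt(3981) + 1325)^(1/3))/84) + C3*exp(-y*(2*2^(1/3)/(21*sqrt(3981) + 1325)^(1/3) + 2 + 2^(2/3)*(21*sqrt(3981) + 1325)^(1/3))/42)


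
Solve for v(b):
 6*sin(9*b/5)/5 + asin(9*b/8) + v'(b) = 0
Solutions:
 v(b) = C1 - b*asin(9*b/8) - sqrt(64 - 81*b^2)/9 + 2*cos(9*b/5)/3


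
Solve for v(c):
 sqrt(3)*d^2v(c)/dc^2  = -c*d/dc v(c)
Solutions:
 v(c) = C1 + C2*erf(sqrt(2)*3^(3/4)*c/6)


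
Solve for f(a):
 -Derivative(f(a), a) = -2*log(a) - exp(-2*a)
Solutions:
 f(a) = C1 + 2*a*log(a) - 2*a - exp(-2*a)/2


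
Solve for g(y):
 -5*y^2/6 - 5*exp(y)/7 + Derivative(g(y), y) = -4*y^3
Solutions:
 g(y) = C1 - y^4 + 5*y^3/18 + 5*exp(y)/7


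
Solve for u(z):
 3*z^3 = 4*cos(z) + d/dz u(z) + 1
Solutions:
 u(z) = C1 + 3*z^4/4 - z - 4*sin(z)


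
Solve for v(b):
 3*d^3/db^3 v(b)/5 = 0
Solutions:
 v(b) = C1 + C2*b + C3*b^2


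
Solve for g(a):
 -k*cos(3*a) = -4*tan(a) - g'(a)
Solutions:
 g(a) = C1 + k*sin(3*a)/3 + 4*log(cos(a))


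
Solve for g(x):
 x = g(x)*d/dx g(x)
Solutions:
 g(x) = -sqrt(C1 + x^2)
 g(x) = sqrt(C1 + x^2)


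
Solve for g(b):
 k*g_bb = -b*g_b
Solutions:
 g(b) = C1 + C2*sqrt(k)*erf(sqrt(2)*b*sqrt(1/k)/2)


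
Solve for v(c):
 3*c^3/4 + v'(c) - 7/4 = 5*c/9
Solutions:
 v(c) = C1 - 3*c^4/16 + 5*c^2/18 + 7*c/4


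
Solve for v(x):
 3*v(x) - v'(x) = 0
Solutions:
 v(x) = C1*exp(3*x)


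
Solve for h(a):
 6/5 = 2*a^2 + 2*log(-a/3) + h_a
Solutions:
 h(a) = C1 - 2*a^3/3 - 2*a*log(-a) + a*(2*log(3) + 16/5)


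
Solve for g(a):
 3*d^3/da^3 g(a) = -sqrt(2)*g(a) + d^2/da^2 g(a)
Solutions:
 g(a) = C1*exp(a*(2*2^(1/3)/(-2 + sqrt(-4 + (-2 + 243*sqrt(2))^2) + 243*sqrt(2))^(1/3) + 4 + 2^(2/3)*(-2 + sqrt(-4 + (-2 + 243*sqrt(2))^2) + 243*sqrt(2))^(1/3))/36)*sin(2^(1/3)*sqrt(3)*a*(-2^(1/3)*(-2 + 27*sqrt(-4/729 + (-2/27 + 9*sqrt(2))^2) + 243*sqrt(2))^(1/3) + 2/(-2 + 27*sqrt(-4/729 + (-2/27 + 9*sqrt(2))^2) + 243*sqrt(2))^(1/3))/36) + C2*exp(a*(2*2^(1/3)/(-2 + sqrt(-4 + (-2 + 243*sqrt(2))^2) + 243*sqrt(2))^(1/3) + 4 + 2^(2/3)*(-2 + sqrt(-4 + (-2 + 243*sqrt(2))^2) + 243*sqrt(2))^(1/3))/36)*cos(2^(1/3)*sqrt(3)*a*(-2^(1/3)*(-2 + 27*sqrt(-4/729 + (-2/27 + 9*sqrt(2))^2) + 243*sqrt(2))^(1/3) + 2/(-2 + 27*sqrt(-4/729 + (-2/27 + 9*sqrt(2))^2) + 243*sqrt(2))^(1/3))/36) + C3*exp(a*(-2^(2/3)*(-2 + sqrt(-4 + (-2 + 243*sqrt(2))^2) + 243*sqrt(2))^(1/3) - 2*2^(1/3)/(-2 + sqrt(-4 + (-2 + 243*sqrt(2))^2) + 243*sqrt(2))^(1/3) + 2)/18)


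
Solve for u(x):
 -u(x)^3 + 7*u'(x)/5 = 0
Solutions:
 u(x) = -sqrt(14)*sqrt(-1/(C1 + 5*x))/2
 u(x) = sqrt(14)*sqrt(-1/(C1 + 5*x))/2


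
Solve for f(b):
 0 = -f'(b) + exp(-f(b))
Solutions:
 f(b) = log(C1 + b)


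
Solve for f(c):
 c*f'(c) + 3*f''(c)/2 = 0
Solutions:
 f(c) = C1 + C2*erf(sqrt(3)*c/3)


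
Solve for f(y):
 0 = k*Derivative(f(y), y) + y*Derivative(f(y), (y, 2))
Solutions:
 f(y) = C1 + y^(1 - re(k))*(C2*sin(log(y)*Abs(im(k))) + C3*cos(log(y)*im(k)))


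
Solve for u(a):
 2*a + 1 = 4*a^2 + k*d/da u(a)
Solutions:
 u(a) = C1 - 4*a^3/(3*k) + a^2/k + a/k


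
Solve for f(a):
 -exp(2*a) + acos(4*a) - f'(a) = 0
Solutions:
 f(a) = C1 + a*acos(4*a) - sqrt(1 - 16*a^2)/4 - exp(2*a)/2


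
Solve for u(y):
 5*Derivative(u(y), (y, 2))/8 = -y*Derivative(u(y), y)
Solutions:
 u(y) = C1 + C2*erf(2*sqrt(5)*y/5)


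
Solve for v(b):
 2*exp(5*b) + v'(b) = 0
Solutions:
 v(b) = C1 - 2*exp(5*b)/5


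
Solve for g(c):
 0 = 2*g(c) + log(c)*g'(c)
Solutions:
 g(c) = C1*exp(-2*li(c))


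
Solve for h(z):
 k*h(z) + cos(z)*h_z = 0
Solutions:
 h(z) = C1*exp(k*(log(sin(z) - 1) - log(sin(z) + 1))/2)


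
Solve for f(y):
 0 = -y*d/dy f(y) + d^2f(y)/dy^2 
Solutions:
 f(y) = C1 + C2*erfi(sqrt(2)*y/2)


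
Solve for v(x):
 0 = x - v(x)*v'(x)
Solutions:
 v(x) = -sqrt(C1 + x^2)
 v(x) = sqrt(C1 + x^2)


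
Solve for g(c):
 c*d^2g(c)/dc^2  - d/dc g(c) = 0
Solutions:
 g(c) = C1 + C2*c^2


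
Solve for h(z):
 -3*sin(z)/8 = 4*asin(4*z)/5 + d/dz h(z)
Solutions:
 h(z) = C1 - 4*z*asin(4*z)/5 - sqrt(1 - 16*z^2)/5 + 3*cos(z)/8


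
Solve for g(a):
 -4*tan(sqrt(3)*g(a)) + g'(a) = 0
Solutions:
 g(a) = sqrt(3)*(pi - asin(C1*exp(4*sqrt(3)*a)))/3
 g(a) = sqrt(3)*asin(C1*exp(4*sqrt(3)*a))/3


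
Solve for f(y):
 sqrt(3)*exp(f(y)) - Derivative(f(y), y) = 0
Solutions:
 f(y) = log(-1/(C1 + sqrt(3)*y))


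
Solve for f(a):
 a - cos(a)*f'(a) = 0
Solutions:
 f(a) = C1 + Integral(a/cos(a), a)


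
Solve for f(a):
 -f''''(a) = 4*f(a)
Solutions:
 f(a) = (C1*sin(a) + C2*cos(a))*exp(-a) + (C3*sin(a) + C4*cos(a))*exp(a)


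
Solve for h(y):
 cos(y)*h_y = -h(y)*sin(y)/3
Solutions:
 h(y) = C1*cos(y)^(1/3)


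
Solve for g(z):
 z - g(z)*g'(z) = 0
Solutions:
 g(z) = -sqrt(C1 + z^2)
 g(z) = sqrt(C1 + z^2)


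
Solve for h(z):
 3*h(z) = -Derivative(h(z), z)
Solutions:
 h(z) = C1*exp(-3*z)


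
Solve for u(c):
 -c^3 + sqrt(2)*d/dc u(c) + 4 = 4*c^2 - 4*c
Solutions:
 u(c) = C1 + sqrt(2)*c^4/8 + 2*sqrt(2)*c^3/3 - sqrt(2)*c^2 - 2*sqrt(2)*c


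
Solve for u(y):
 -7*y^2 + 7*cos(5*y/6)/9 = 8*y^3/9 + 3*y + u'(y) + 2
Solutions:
 u(y) = C1 - 2*y^4/9 - 7*y^3/3 - 3*y^2/2 - 2*y + 14*sin(5*y/6)/15


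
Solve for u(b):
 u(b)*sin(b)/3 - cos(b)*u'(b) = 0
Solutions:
 u(b) = C1/cos(b)^(1/3)


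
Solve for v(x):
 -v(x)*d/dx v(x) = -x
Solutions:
 v(x) = -sqrt(C1 + x^2)
 v(x) = sqrt(C1 + x^2)


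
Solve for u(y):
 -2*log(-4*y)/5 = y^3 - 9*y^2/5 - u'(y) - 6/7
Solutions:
 u(y) = C1 + y^4/4 - 3*y^3/5 + 2*y*log(-y)/5 + 4*y*(-11 + 7*log(2))/35


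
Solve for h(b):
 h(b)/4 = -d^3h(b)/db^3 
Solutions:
 h(b) = C3*exp(-2^(1/3)*b/2) + (C1*sin(2^(1/3)*sqrt(3)*b/4) + C2*cos(2^(1/3)*sqrt(3)*b/4))*exp(2^(1/3)*b/4)


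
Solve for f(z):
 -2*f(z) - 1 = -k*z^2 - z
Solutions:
 f(z) = k*z^2/2 + z/2 - 1/2


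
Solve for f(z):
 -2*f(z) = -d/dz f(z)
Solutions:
 f(z) = C1*exp(2*z)


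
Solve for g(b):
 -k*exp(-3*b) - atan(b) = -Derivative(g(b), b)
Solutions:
 g(b) = C1 + b*atan(b) - k*exp(-3*b)/3 - log(b^2 + 1)/2


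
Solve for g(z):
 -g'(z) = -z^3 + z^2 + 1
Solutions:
 g(z) = C1 + z^4/4 - z^3/3 - z


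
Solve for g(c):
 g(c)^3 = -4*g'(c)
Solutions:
 g(c) = -sqrt(2)*sqrt(-1/(C1 - c))
 g(c) = sqrt(2)*sqrt(-1/(C1 - c))


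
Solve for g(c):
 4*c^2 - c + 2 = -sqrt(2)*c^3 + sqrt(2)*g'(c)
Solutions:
 g(c) = C1 + c^4/4 + 2*sqrt(2)*c^3/3 - sqrt(2)*c^2/4 + sqrt(2)*c


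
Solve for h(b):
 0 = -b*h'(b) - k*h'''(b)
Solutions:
 h(b) = C1 + Integral(C2*airyai(b*(-1/k)^(1/3)) + C3*airybi(b*(-1/k)^(1/3)), b)


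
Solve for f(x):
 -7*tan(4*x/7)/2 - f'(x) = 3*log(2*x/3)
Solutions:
 f(x) = C1 - 3*x*log(x) - 3*x*log(2) + 3*x + 3*x*log(3) + 49*log(cos(4*x/7))/8


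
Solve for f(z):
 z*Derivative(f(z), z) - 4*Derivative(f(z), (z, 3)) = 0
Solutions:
 f(z) = C1 + Integral(C2*airyai(2^(1/3)*z/2) + C3*airybi(2^(1/3)*z/2), z)


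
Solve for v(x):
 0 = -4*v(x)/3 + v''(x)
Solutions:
 v(x) = C1*exp(-2*sqrt(3)*x/3) + C2*exp(2*sqrt(3)*x/3)


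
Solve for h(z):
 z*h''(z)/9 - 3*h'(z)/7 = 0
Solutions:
 h(z) = C1 + C2*z^(34/7)


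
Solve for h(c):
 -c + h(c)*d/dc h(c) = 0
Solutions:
 h(c) = -sqrt(C1 + c^2)
 h(c) = sqrt(C1 + c^2)


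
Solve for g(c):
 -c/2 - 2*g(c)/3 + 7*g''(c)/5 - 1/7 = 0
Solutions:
 g(c) = C1*exp(-sqrt(210)*c/21) + C2*exp(sqrt(210)*c/21) - 3*c/4 - 3/14


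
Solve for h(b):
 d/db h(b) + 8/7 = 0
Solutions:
 h(b) = C1 - 8*b/7


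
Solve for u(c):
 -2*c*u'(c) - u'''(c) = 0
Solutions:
 u(c) = C1 + Integral(C2*airyai(-2^(1/3)*c) + C3*airybi(-2^(1/3)*c), c)


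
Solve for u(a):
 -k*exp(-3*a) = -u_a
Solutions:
 u(a) = C1 - k*exp(-3*a)/3


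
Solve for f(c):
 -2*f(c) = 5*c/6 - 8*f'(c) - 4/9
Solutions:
 f(c) = C1*exp(c/4) - 5*c/12 - 13/9


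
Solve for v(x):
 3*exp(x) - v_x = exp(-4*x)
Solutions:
 v(x) = C1 + 3*exp(x) + exp(-4*x)/4


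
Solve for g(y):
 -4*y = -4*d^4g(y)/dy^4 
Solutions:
 g(y) = C1 + C2*y + C3*y^2 + C4*y^3 + y^5/120


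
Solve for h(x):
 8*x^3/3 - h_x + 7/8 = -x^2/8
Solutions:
 h(x) = C1 + 2*x^4/3 + x^3/24 + 7*x/8


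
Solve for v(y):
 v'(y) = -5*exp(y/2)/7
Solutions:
 v(y) = C1 - 10*exp(y/2)/7


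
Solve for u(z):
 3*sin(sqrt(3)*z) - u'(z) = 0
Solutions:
 u(z) = C1 - sqrt(3)*cos(sqrt(3)*z)


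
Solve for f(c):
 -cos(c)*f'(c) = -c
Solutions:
 f(c) = C1 + Integral(c/cos(c), c)


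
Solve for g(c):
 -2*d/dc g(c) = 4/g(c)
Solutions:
 g(c) = -sqrt(C1 - 4*c)
 g(c) = sqrt(C1 - 4*c)


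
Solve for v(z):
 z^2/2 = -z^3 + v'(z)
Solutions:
 v(z) = C1 + z^4/4 + z^3/6


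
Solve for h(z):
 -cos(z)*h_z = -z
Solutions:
 h(z) = C1 + Integral(z/cos(z), z)


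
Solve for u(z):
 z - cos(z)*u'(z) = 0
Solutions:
 u(z) = C1 + Integral(z/cos(z), z)


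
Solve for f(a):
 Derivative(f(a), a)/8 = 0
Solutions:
 f(a) = C1


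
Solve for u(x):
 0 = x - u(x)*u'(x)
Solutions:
 u(x) = -sqrt(C1 + x^2)
 u(x) = sqrt(C1 + x^2)


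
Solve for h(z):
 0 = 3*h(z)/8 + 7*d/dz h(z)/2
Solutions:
 h(z) = C1*exp(-3*z/28)


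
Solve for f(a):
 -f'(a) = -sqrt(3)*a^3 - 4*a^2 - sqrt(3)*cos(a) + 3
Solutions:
 f(a) = C1 + sqrt(3)*a^4/4 + 4*a^3/3 - 3*a + sqrt(3)*sin(a)


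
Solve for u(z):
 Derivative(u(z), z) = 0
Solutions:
 u(z) = C1


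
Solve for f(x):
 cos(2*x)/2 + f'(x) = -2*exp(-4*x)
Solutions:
 f(x) = C1 - sin(2*x)/4 + exp(-4*x)/2


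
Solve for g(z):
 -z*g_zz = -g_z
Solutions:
 g(z) = C1 + C2*z^2


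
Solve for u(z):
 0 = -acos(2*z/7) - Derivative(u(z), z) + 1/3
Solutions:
 u(z) = C1 - z*acos(2*z/7) + z/3 + sqrt(49 - 4*z^2)/2


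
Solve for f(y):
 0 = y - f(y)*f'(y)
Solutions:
 f(y) = -sqrt(C1 + y^2)
 f(y) = sqrt(C1 + y^2)


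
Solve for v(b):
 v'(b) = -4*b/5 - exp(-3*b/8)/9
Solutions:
 v(b) = C1 - 2*b^2/5 + 8*exp(-3*b/8)/27


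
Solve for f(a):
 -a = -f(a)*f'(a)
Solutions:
 f(a) = -sqrt(C1 + a^2)
 f(a) = sqrt(C1 + a^2)


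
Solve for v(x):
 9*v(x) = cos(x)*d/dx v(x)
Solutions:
 v(x) = C1*sqrt(sin(x) + 1)*(sin(x)^4 + 4*sin(x)^3 + 6*sin(x)^2 + 4*sin(x) + 1)/(sqrt(sin(x) - 1)*(sin(x)^4 - 4*sin(x)^3 + 6*sin(x)^2 - 4*sin(x) + 1))


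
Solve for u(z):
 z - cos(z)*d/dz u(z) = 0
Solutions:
 u(z) = C1 + Integral(z/cos(z), z)


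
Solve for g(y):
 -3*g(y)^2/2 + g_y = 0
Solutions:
 g(y) = -2/(C1 + 3*y)


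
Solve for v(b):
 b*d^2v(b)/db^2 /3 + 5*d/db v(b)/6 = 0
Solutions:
 v(b) = C1 + C2/b^(3/2)


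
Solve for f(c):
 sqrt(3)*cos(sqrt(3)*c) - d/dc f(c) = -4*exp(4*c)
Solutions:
 f(c) = C1 + exp(4*c) + sin(sqrt(3)*c)


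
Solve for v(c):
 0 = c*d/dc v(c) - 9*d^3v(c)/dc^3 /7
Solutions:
 v(c) = C1 + Integral(C2*airyai(21^(1/3)*c/3) + C3*airybi(21^(1/3)*c/3), c)


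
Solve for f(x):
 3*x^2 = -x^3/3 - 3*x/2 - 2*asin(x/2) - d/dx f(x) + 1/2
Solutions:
 f(x) = C1 - x^4/12 - x^3 - 3*x^2/4 - 2*x*asin(x/2) + x/2 - 2*sqrt(4 - x^2)


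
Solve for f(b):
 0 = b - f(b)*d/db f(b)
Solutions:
 f(b) = -sqrt(C1 + b^2)
 f(b) = sqrt(C1 + b^2)


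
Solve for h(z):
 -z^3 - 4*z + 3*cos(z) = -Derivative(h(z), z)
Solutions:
 h(z) = C1 + z^4/4 + 2*z^2 - 3*sin(z)


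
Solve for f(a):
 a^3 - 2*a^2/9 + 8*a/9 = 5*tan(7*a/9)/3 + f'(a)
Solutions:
 f(a) = C1 + a^4/4 - 2*a^3/27 + 4*a^2/9 + 15*log(cos(7*a/9))/7


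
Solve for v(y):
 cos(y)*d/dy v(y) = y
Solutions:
 v(y) = C1 + Integral(y/cos(y), y)


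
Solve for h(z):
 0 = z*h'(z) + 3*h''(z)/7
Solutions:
 h(z) = C1 + C2*erf(sqrt(42)*z/6)


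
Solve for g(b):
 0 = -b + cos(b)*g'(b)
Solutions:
 g(b) = C1 + Integral(b/cos(b), b)


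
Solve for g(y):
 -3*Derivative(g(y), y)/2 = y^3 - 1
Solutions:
 g(y) = C1 - y^4/6 + 2*y/3


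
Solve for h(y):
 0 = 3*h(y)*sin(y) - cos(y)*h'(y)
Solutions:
 h(y) = C1/cos(y)^3


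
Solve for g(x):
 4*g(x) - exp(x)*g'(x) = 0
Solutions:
 g(x) = C1*exp(-4*exp(-x))


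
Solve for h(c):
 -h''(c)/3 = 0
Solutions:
 h(c) = C1 + C2*c


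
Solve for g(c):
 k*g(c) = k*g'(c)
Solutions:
 g(c) = C1*exp(c)


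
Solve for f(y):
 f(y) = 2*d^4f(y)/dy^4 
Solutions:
 f(y) = C1*exp(-2^(3/4)*y/2) + C2*exp(2^(3/4)*y/2) + C3*sin(2^(3/4)*y/2) + C4*cos(2^(3/4)*y/2)


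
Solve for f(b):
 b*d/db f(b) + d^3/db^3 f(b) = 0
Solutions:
 f(b) = C1 + Integral(C2*airyai(-b) + C3*airybi(-b), b)


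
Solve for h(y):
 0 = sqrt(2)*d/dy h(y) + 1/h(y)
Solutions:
 h(y) = -sqrt(C1 - sqrt(2)*y)
 h(y) = sqrt(C1 - sqrt(2)*y)


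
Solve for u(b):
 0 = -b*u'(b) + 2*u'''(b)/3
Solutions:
 u(b) = C1 + Integral(C2*airyai(2^(2/3)*3^(1/3)*b/2) + C3*airybi(2^(2/3)*3^(1/3)*b/2), b)


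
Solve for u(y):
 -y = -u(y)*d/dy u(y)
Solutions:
 u(y) = -sqrt(C1 + y^2)
 u(y) = sqrt(C1 + y^2)


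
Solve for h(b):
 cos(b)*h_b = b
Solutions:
 h(b) = C1 + Integral(b/cos(b), b)


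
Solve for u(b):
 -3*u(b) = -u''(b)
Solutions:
 u(b) = C1*exp(-sqrt(3)*b) + C2*exp(sqrt(3)*b)


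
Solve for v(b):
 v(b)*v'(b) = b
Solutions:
 v(b) = -sqrt(C1 + b^2)
 v(b) = sqrt(C1 + b^2)


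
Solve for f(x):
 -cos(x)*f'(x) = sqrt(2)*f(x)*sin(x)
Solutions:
 f(x) = C1*cos(x)^(sqrt(2))


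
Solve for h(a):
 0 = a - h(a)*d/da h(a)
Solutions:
 h(a) = -sqrt(C1 + a^2)
 h(a) = sqrt(C1 + a^2)


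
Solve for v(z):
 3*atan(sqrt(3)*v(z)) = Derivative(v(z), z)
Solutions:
 Integral(1/atan(sqrt(3)*_y), (_y, v(z))) = C1 + 3*z


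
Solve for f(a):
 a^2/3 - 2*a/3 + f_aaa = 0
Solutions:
 f(a) = C1 + C2*a + C3*a^2 - a^5/180 + a^4/36


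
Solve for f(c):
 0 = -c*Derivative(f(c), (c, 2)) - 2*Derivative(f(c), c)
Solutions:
 f(c) = C1 + C2/c


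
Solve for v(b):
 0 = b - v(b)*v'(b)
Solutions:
 v(b) = -sqrt(C1 + b^2)
 v(b) = sqrt(C1 + b^2)


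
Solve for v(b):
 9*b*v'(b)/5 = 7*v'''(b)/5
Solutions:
 v(b) = C1 + Integral(C2*airyai(21^(2/3)*b/7) + C3*airybi(21^(2/3)*b/7), b)


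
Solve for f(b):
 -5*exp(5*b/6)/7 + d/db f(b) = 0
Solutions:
 f(b) = C1 + 6*exp(5*b/6)/7


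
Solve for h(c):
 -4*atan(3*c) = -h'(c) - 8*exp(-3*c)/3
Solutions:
 h(c) = C1 + 4*c*atan(3*c) - 2*log(9*c^2 + 1)/3 + 8*exp(-3*c)/9


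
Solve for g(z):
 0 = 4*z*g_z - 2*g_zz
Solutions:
 g(z) = C1 + C2*erfi(z)


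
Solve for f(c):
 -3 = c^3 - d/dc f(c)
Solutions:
 f(c) = C1 + c^4/4 + 3*c


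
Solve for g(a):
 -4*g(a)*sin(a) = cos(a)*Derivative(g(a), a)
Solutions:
 g(a) = C1*cos(a)^4


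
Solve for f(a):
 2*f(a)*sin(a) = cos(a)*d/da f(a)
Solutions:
 f(a) = C1/cos(a)^2


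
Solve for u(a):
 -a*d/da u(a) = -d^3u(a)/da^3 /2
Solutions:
 u(a) = C1 + Integral(C2*airyai(2^(1/3)*a) + C3*airybi(2^(1/3)*a), a)


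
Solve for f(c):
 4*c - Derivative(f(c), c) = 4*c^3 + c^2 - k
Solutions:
 f(c) = C1 - c^4 - c^3/3 + 2*c^2 + c*k


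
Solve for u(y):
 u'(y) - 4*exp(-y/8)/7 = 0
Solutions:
 u(y) = C1 - 32*exp(-y/8)/7


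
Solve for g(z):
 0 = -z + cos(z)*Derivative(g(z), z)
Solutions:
 g(z) = C1 + Integral(z/cos(z), z)


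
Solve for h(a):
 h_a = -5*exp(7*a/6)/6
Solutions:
 h(a) = C1 - 5*exp(7*a/6)/7


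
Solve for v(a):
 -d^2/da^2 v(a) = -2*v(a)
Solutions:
 v(a) = C1*exp(-sqrt(2)*a) + C2*exp(sqrt(2)*a)


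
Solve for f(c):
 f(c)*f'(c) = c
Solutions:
 f(c) = -sqrt(C1 + c^2)
 f(c) = sqrt(C1 + c^2)


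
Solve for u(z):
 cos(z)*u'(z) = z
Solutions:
 u(z) = C1 + Integral(z/cos(z), z)


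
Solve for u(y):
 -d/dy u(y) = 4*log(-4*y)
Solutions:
 u(y) = C1 - 4*y*log(-y) + 4*y*(1 - 2*log(2))


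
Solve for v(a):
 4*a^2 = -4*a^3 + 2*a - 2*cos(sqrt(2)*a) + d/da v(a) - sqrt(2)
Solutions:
 v(a) = C1 + a^4 + 4*a^3/3 - a^2 + sqrt(2)*a + sqrt(2)*sin(sqrt(2)*a)


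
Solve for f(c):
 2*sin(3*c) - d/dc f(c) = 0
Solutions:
 f(c) = C1 - 2*cos(3*c)/3


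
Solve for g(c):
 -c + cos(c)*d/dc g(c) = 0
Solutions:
 g(c) = C1 + Integral(c/cos(c), c)


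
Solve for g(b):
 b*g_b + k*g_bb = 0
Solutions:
 g(b) = C1 + C2*sqrt(k)*erf(sqrt(2)*b*sqrt(1/k)/2)


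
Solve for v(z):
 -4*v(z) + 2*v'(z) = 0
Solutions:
 v(z) = C1*exp(2*z)


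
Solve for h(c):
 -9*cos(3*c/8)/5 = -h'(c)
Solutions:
 h(c) = C1 + 24*sin(3*c/8)/5


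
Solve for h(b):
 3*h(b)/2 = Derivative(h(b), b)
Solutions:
 h(b) = C1*exp(3*b/2)


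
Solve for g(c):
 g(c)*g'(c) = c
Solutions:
 g(c) = -sqrt(C1 + c^2)
 g(c) = sqrt(C1 + c^2)


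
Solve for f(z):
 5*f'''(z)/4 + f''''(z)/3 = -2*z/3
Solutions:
 f(z) = C1 + C2*z + C3*z^2 + C4*exp(-15*z/4) - z^4/45 + 16*z^3/675


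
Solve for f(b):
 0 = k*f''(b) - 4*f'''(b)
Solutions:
 f(b) = C1 + C2*b + C3*exp(b*k/4)


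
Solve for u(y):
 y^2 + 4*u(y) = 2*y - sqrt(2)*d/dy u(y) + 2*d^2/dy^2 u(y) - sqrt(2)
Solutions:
 u(y) = C1*exp(y*(sqrt(2) + sqrt(34))/4) + C2*exp(y*(-sqrt(34) + sqrt(2))/4) - y^2/4 + sqrt(2)*y/8 + y/2 - 3*sqrt(2)/8 - 5/16


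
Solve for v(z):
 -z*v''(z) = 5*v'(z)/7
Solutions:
 v(z) = C1 + C2*z^(2/7)


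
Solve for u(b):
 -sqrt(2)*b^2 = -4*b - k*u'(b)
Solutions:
 u(b) = C1 + sqrt(2)*b^3/(3*k) - 2*b^2/k


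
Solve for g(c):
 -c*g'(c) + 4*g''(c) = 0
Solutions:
 g(c) = C1 + C2*erfi(sqrt(2)*c/4)


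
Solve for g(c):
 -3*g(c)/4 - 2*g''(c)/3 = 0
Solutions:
 g(c) = C1*sin(3*sqrt(2)*c/4) + C2*cos(3*sqrt(2)*c/4)


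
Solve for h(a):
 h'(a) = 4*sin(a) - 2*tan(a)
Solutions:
 h(a) = C1 + 2*log(cos(a)) - 4*cos(a)


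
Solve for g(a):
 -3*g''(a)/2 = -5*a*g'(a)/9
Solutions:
 g(a) = C1 + C2*erfi(sqrt(15)*a/9)


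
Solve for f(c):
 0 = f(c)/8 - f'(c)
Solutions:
 f(c) = C1*exp(c/8)


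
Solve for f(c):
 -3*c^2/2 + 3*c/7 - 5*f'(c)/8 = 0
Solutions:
 f(c) = C1 - 4*c^3/5 + 12*c^2/35


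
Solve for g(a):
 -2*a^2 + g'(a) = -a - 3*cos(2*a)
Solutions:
 g(a) = C1 + 2*a^3/3 - a^2/2 - 3*sin(2*a)/2


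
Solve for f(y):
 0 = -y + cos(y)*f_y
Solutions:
 f(y) = C1 + Integral(y/cos(y), y)


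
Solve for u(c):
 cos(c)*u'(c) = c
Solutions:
 u(c) = C1 + Integral(c/cos(c), c)


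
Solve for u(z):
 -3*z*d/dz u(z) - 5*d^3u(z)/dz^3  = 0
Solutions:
 u(z) = C1 + Integral(C2*airyai(-3^(1/3)*5^(2/3)*z/5) + C3*airybi(-3^(1/3)*5^(2/3)*z/5), z)


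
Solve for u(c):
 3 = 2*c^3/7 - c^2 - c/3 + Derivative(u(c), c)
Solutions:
 u(c) = C1 - c^4/14 + c^3/3 + c^2/6 + 3*c


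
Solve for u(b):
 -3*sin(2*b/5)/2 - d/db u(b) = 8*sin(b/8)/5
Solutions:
 u(b) = C1 + 64*cos(b/8)/5 + 15*cos(2*b/5)/4


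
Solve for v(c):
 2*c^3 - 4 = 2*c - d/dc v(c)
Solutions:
 v(c) = C1 - c^4/2 + c^2 + 4*c


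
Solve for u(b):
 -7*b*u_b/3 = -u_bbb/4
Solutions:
 u(b) = C1 + Integral(C2*airyai(28^(1/3)*3^(2/3)*b/3) + C3*airybi(28^(1/3)*3^(2/3)*b/3), b)


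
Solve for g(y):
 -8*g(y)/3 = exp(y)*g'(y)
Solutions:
 g(y) = C1*exp(8*exp(-y)/3)


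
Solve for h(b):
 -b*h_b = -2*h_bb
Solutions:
 h(b) = C1 + C2*erfi(b/2)


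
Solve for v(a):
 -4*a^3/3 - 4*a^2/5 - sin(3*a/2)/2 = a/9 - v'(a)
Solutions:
 v(a) = C1 + a^4/3 + 4*a^3/15 + a^2/18 - cos(3*a/2)/3


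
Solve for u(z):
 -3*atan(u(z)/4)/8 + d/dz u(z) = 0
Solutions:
 Integral(1/atan(_y/4), (_y, u(z))) = C1 + 3*z/8


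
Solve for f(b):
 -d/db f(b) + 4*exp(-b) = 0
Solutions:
 f(b) = C1 - 4*exp(-b)


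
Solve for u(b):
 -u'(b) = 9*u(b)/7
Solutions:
 u(b) = C1*exp(-9*b/7)


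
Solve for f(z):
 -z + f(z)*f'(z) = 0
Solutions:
 f(z) = -sqrt(C1 + z^2)
 f(z) = sqrt(C1 + z^2)


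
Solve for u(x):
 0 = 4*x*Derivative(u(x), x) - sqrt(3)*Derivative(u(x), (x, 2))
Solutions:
 u(x) = C1 + C2*erfi(sqrt(2)*3^(3/4)*x/3)


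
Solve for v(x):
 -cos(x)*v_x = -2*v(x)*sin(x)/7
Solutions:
 v(x) = C1/cos(x)^(2/7)


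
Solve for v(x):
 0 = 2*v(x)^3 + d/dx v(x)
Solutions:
 v(x) = -sqrt(2)*sqrt(-1/(C1 - 2*x))/2
 v(x) = sqrt(2)*sqrt(-1/(C1 - 2*x))/2


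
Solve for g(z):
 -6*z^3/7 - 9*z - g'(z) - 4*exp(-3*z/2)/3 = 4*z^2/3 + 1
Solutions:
 g(z) = C1 - 3*z^4/14 - 4*z^3/9 - 9*z^2/2 - z + 8*exp(-3*z/2)/9


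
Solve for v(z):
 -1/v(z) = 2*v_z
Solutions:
 v(z) = -sqrt(C1 - z)
 v(z) = sqrt(C1 - z)


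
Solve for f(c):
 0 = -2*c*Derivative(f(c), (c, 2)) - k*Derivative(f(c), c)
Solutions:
 f(c) = C1 + c^(1 - re(k)/2)*(C2*sin(log(c)*Abs(im(k))/2) + C3*cos(log(c)*im(k)/2))


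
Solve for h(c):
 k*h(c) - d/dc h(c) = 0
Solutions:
 h(c) = C1*exp(c*k)


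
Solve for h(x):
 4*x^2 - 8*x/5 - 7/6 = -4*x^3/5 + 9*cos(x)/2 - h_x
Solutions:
 h(x) = C1 - x^4/5 - 4*x^3/3 + 4*x^2/5 + 7*x/6 + 9*sin(x)/2


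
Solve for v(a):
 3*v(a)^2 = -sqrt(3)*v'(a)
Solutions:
 v(a) = 1/(C1 + sqrt(3)*a)


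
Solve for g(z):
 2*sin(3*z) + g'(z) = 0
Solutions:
 g(z) = C1 + 2*cos(3*z)/3


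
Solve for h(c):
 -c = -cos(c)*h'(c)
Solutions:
 h(c) = C1 + Integral(c/cos(c), c)


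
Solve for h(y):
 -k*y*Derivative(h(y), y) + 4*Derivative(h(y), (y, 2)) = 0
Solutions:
 h(y) = Piecewise((-sqrt(2)*sqrt(pi)*C1*erf(sqrt(2)*y*sqrt(-k)/4)/sqrt(-k) - C2, (k > 0) | (k < 0)), (-C1*y - C2, True))


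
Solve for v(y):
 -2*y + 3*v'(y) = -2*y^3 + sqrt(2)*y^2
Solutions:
 v(y) = C1 - y^4/6 + sqrt(2)*y^3/9 + y^2/3


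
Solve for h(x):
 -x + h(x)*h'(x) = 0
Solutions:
 h(x) = -sqrt(C1 + x^2)
 h(x) = sqrt(C1 + x^2)


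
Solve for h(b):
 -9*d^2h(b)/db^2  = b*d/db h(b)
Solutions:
 h(b) = C1 + C2*erf(sqrt(2)*b/6)


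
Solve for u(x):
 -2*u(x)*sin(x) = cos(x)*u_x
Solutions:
 u(x) = C1*cos(x)^2


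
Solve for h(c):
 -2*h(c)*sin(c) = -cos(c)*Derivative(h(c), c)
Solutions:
 h(c) = C1/cos(c)^2


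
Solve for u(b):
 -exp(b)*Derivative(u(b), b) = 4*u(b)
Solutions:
 u(b) = C1*exp(4*exp(-b))


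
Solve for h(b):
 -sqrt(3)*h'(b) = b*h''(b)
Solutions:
 h(b) = C1 + C2*b^(1 - sqrt(3))


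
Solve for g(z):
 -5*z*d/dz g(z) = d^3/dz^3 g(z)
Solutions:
 g(z) = C1 + Integral(C2*airyai(-5^(1/3)*z) + C3*airybi(-5^(1/3)*z), z)


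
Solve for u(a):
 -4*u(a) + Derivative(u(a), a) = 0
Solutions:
 u(a) = C1*exp(4*a)


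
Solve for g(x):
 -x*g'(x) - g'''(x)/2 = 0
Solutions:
 g(x) = C1 + Integral(C2*airyai(-2^(1/3)*x) + C3*airybi(-2^(1/3)*x), x)


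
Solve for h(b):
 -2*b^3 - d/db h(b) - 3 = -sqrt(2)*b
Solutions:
 h(b) = C1 - b^4/2 + sqrt(2)*b^2/2 - 3*b
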